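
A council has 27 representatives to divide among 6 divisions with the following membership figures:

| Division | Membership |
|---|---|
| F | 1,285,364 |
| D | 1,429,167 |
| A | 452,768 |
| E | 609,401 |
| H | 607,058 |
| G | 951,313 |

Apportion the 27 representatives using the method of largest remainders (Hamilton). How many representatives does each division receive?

Total 5335071; standard divisor 5335071/27 ≈ 197595.222.
Standard quotas: F 6.5050, D 7.2328, A 2.2914, E 3.0841, H 3.0722, G 4.8145.
Lower quotas: F 6, D 7, A 2, E 3, H 3, G 4 (sum 25, leaving 2 seats).
Remainders in descending order: G 0.8145, F 0.5050, A 0.2914, D 0.2328, E 0.0841, H 0.0722.
Largest remainders: G, F receive the extra seats.

F=7, D=7, A=2, E=3, H=3, G=5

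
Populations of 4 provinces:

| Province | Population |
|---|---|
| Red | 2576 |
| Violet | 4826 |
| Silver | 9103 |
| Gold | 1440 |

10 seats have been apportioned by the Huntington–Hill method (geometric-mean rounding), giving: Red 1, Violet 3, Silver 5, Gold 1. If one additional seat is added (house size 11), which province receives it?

Red

Priority for the next seat is population ÷ (√(s·(s+1))).
Priorities: Red 1821.507, Violet 1393.146, Silver 1661.973, Gold 1018.234.
Highest priority: Red.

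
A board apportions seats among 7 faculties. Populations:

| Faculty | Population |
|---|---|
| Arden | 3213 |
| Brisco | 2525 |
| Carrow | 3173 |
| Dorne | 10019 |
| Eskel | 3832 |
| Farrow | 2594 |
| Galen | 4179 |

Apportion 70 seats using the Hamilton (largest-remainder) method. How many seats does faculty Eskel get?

The standard divisor is 29535/70 ≈ 421.929.
Standard quotas: Arden 7.6150, Brisco 5.9844, Carrow 7.5202, Dorne 23.7457, Eskel 9.0821, Farrow 6.1480, Galen 9.9045.
Lower quotas: Arden 7, Brisco 5, Carrow 7, Dorne 23, Eskel 9, Farrow 6, Galen 9 (sum 66, leaving 4 seats).
Remainders in descending order: Brisco 0.9844, Galen 0.9045, Dorne 0.7457, Arden 0.6150, Carrow 0.5202, Farrow 0.1480, Eskel 0.0821.
The surplus seats go to Brisco, Galen, Dorne, Arden.
Eskel receives 9.

9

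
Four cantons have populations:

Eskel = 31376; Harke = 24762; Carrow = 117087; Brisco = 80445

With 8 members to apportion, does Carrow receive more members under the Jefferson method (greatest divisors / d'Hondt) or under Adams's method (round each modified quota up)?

Jefferson: Eskel 1, Harke 0, Carrow 4, Brisco 3.
Adams: Eskel 1, Harke 1, Carrow 3, Brisco 3.
Carrow gets 4 under Jefferson and 3 under Adams.

Jefferson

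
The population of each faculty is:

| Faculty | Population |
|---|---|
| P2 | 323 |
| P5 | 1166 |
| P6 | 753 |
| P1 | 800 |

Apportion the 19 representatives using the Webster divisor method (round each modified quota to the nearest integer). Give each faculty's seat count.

P2=2; P5=7; P6=5; P1=5

Standard divisor 3042/19 ≈ 160.105; standard quotas: P2 2.017, P5 7.283, P6 4.703, P1 4.997.
Rounding to the nearest integer gives P2 2, P5 7, P6 5, P1 5 — total 19, matching the house size, so no adjustment is needed.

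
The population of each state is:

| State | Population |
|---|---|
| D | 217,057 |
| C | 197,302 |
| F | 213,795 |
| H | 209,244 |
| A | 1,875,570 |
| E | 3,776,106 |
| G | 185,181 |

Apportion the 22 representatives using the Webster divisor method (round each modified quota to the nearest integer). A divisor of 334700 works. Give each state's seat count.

D 1, C 1, F 1, H 1, A 6, E 11, G 1

With modified divisor 334700: modified quotas D 0.649, C 0.589, F 0.639, H 0.625, A 5.604, E 11.282, G 0.553.
Rounding to the nearest integer: D 1, C 1, F 1, H 1, A 6, E 11, G 1 (total 22).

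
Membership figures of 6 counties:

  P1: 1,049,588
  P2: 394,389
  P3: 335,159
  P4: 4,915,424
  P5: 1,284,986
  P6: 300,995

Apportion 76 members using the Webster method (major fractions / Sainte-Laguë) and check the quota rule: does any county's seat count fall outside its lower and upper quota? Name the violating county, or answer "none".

Standard quotas: P1 9.633, P2 3.620, P3 3.076, P4 45.114, P5 11.794, P6 2.763.
Webster allocation: P1 10, P2 4, P3 3, P4 44, P5 12, P6 3.
P4 has quota 45.114 (lower 45, upper 46) but receives 44 — outside the quota interval.

P4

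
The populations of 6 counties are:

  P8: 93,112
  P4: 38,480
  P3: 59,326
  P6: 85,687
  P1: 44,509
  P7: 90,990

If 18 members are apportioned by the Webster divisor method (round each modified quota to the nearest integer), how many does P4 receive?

Standard divisor 412104/18 ≈ 22894.667; standard quotas: P8 4.067, P4 1.681, P3 2.591, P6 3.743, P1 1.944, P7 3.974.
Rounding to the nearest integer gives 4, 2, 3, 4, 2, 4 = 19 seats, so the divisor must be adjusted.
With modified divisor 24100: modified quotas P8 3.864, P4 1.597, P3 2.462, P6 3.555, P1 1.847, P7 3.776.
Rounding to the nearest integer: P8 4, P4 2, P3 2, P6 4, P1 2, P7 4 (total 18).
P4 receives 2.

2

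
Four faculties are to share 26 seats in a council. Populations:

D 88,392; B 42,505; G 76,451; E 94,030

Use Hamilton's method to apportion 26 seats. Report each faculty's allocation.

D 8; B 4; G 6; E 8

The standard divisor is 301378/26 ≈ 11591.462.
Standard quotas: D 7.6256, B 3.6669, G 6.5955, E 8.1120.
Lower quotas: D 7, B 3, G 6, E 8 (sum 24, leaving 2 seats).
Remainders in descending order: B 0.6669, D 0.6256, G 0.5955, E 0.1120.
The surplus seats go to B, D.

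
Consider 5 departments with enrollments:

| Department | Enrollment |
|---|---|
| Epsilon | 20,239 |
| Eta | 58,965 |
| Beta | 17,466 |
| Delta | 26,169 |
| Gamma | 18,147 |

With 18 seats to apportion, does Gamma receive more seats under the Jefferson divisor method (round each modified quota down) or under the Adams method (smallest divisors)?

Adams

Jefferson: Epsilon 3, Eta 8, Beta 2, Delta 3, Gamma 2.
Adams: Epsilon 3, Eta 7, Beta 2, Delta 3, Gamma 3.
Gamma gets 2 under Jefferson and 3 under Adams.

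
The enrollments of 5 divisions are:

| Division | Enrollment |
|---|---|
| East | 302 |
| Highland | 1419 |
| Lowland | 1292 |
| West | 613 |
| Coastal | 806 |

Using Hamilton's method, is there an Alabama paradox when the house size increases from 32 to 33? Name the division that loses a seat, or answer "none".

West

At 32 seats: East 2, Highland 10, Lowland 9, West 5, Coastal 6.
At 33 seats: East 2, Highland 11, Lowland 10, West 4, Coastal 6.
West drops from 5 to 4.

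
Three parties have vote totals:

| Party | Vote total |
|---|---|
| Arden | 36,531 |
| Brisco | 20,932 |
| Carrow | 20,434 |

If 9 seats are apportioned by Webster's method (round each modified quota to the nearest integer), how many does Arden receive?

4

Standard divisor 77897/9 ≈ 8655.222; standard quotas: Arden 4.221, Brisco 2.418, Carrow 2.361.
Rounding to the nearest integer gives 4, 2, 2 = 8 seats, so the divisor must be adjusted.
With modified divisor 8300: modified quotas Arden 4.401, Brisco 2.522, Carrow 2.462.
Rounding to the nearest integer: Arden 4, Brisco 3, Carrow 2 (total 9).
Arden receives 4.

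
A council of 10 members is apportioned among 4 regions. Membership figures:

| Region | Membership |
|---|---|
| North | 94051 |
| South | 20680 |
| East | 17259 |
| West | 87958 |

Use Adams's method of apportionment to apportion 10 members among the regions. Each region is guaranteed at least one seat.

North 4; South 1; East 1; West 4

Standard divisor 219948/10 ≈ 21994.8; standard quotas: North 4.276, South 0.940, East 0.785, West 3.999.
Rounding up gives 5, 1, 1, 4 = 11 seats, so the divisor must be adjusted.
With modified divisor 26400: modified quotas North 3.563, South 0.783, East 0.654, West 3.332.
Rounding up: North 4, South 1, East 1, West 4 (total 10).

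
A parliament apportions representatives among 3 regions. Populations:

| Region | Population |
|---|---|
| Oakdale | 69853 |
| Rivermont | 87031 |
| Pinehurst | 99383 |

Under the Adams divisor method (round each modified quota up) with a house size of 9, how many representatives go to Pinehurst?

Standard divisor 256267/9 ≈ 28474.111; standard quotas: Oakdale 2.453, Rivermont 3.056, Pinehurst 3.490.
Rounding up gives 3, 4, 4 = 11 seats, so the divisor must be adjusted.
With modified divisor 34000: modified quotas Oakdale 2.054, Rivermont 2.560, Pinehurst 2.923.
Rounding up: Oakdale 3, Rivermont 3, Pinehurst 3 (total 9).
Pinehurst receives 3.

3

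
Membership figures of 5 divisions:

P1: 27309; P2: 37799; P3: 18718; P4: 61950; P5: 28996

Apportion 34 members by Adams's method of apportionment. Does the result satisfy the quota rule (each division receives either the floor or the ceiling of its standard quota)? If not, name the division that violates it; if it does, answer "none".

none

Standard quotas: P1 5.313, P2 7.353, P3 3.641, P4 12.052, P5 5.641.
Adams allocation: P1 5, P2 7, P3 4, P4 12, P5 6.
Every allocation lies between the lower and upper quota.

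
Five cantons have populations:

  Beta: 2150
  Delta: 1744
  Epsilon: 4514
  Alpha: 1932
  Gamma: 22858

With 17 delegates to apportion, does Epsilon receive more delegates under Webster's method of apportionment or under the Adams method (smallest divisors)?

Webster: Beta 1, Delta 1, Epsilon 2, Alpha 1, Gamma 12.
Adams: Beta 1, Delta 1, Epsilon 3, Alpha 1, Gamma 11.
Epsilon gets 2 under Webster and 3 under Adams.

Adams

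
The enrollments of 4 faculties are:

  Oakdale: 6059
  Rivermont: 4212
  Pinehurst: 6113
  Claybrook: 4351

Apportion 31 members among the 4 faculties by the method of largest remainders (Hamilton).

Total 20735; standard divisor 20735/31 ≈ 668.871.
Standard quotas: Oakdale 9.0585, Rivermont 6.2972, Pinehurst 9.1393, Claybrook 6.5050.
Lower quotas: Oakdale 9, Rivermont 6, Pinehurst 9, Claybrook 6 (sum 30, leaving 1 seat).
Remainders in descending order: Claybrook 0.5050, Rivermont 0.2972, Pinehurst 0.1393, Oakdale 0.0585.
The surplus seat goes to Claybrook.

Oakdale 9, Rivermont 6, Pinehurst 9, Claybrook 7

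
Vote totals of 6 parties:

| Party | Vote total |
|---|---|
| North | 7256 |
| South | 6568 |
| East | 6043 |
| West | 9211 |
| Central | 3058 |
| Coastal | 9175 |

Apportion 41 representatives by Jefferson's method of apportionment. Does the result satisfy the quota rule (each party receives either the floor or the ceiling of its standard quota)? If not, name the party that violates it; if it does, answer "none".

none

Standard quotas: North 7.201, South 6.519, East 5.998, West 9.142, Central 3.035, Coastal 9.106.
Jefferson allocation: North 7, South 7, East 6, West 9, Central 3, Coastal 9.
Every allocation lies between the lower and upper quota.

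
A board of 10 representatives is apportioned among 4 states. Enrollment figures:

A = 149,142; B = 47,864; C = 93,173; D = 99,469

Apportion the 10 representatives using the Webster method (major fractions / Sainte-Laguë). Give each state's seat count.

A=4, B=1, C=2, D=3

Standard divisor 389648/10 ≈ 38964.8; standard quotas: A 3.828, B 1.228, C 2.391, D 2.553.
Rounding to the nearest integer gives A 4, B 1, C 2, D 3 — total 10, matching the house size, so no adjustment is needed.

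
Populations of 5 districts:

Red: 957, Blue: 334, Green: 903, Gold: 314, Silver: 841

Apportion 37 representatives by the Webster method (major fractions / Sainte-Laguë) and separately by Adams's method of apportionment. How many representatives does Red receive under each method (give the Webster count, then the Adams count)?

11 and 10

Webster: Red 11, Blue 4, Green 10, Gold 3, Silver 9.
Adams: Red 10, Blue 4, Green 10, Gold 4, Silver 9.
Red gets 11 under Webster and 10 under Adams.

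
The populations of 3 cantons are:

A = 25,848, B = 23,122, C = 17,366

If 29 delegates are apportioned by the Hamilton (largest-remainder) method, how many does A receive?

Total 66336; standard divisor 66336/29 ≈ 2287.448.
Standard quotas: A 11.2999, B 10.1082, C 7.5919.
Lower quotas: A 11, B 10, C 7 (sum 28, leaving 1 seat).
Remainders in descending order: C 0.5919, A 0.2999, B 0.1082.
Largest remainder: C receives the extra seat.
A receives 11.

11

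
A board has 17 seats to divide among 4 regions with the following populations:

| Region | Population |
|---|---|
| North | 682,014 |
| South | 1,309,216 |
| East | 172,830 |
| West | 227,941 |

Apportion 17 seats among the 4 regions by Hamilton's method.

North: 5, South: 9, East: 1, West: 2

The standard divisor is 2392001/17 ≈ 140705.941.
Standard quotas: North 4.8471, South 9.3046, East 1.2283, West 1.6200.
Lower quotas: North 4, South 9, East 1, West 1 (sum 15, leaving 2 seats).
Remainders in descending order: North 0.8471, West 0.6200, South 0.3046, East 0.2283.
Largest remainders: North, West receive the extra seats.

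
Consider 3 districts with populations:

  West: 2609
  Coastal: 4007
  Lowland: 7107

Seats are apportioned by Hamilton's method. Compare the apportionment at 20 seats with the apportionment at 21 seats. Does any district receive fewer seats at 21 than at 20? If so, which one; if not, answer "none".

none

At 20 seats: West 4, Coastal 6, Lowland 10.
At 21 seats: West 4, Coastal 6, Lowland 11.
No district's allocation decreased.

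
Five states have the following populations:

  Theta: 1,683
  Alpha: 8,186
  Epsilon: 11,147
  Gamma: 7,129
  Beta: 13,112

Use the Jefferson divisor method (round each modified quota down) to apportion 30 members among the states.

Theta 1, Alpha 6, Epsilon 8, Gamma 5, Beta 10

Standard divisor 41257/30 ≈ 1375.233; standard quotas: Theta 1.224, Alpha 5.952, Epsilon 8.106, Gamma 5.184, Beta 9.534.
Rounding down gives 1, 5, 8, 5, 9 = 28 seats, so the divisor must be adjusted.
With modified divisor 1300: modified quotas Theta 1.295, Alpha 6.297, Epsilon 8.575, Gamma 5.484, Beta 10.086.
Rounding down: Theta 1, Alpha 6, Epsilon 8, Gamma 5, Beta 10 (total 30).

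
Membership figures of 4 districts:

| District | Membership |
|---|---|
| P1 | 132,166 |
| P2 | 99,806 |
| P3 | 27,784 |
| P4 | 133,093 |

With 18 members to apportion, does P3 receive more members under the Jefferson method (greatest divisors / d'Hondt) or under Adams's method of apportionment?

Jefferson: P1 6, P2 5, P3 1, P4 6.
Adams: P1 6, P2 4, P3 2, P4 6.
P3 gets 1 under Jefferson and 2 under Adams.

Adams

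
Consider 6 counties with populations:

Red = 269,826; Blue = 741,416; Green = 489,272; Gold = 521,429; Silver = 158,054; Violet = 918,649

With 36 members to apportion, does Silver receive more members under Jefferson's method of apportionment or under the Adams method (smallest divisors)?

Jefferson: Red 3, Blue 9, Green 6, Gold 6, Silver 1, Violet 11.
Adams: Red 3, Blue 9, Green 6, Gold 6, Silver 2, Violet 10.
Silver gets 1 under Jefferson and 2 under Adams.

Adams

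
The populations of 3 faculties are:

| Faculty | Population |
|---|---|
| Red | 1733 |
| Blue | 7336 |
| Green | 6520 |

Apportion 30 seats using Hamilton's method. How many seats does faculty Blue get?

14

Total 15589; standard divisor 15589/30 ≈ 519.633.
Standard quotas: Red 3.3350, Blue 14.1176, Green 12.5473.
Lower quotas: Red 3, Blue 14, Green 12 (sum 29, leaving 1 seat).
Remainders in descending order: Green 0.5473, Red 0.3350, Blue 0.1176.
The surplus seat goes to Green.
Blue receives 14.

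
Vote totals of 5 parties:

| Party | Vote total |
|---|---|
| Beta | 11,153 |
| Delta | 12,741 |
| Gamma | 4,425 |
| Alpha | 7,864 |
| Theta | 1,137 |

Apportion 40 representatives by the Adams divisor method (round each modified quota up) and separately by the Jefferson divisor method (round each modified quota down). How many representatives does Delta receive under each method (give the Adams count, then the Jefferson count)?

Adams: Beta 12, Delta 13, Gamma 5, Alpha 8, Theta 2.
Jefferson: Beta 12, Delta 14, Gamma 5, Alpha 8, Theta 1.
Delta gets 13 under Adams and 14 under Jefferson.

13 and 14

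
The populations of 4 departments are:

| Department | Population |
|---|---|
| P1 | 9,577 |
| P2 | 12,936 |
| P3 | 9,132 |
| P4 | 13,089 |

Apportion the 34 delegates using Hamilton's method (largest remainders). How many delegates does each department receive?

Standard divisor: 44734 ÷ 34 ≈ 1315.706.
Standard quotas: P1 7.2790, P2 9.8320, P3 6.9408, P4 9.9483.
Lower quotas: P1 7, P2 9, P3 6, P4 9 (sum 31, leaving 3 seats).
Remainders in descending order: P4 0.9483, P3 0.9408, P2 0.8320, P1 0.2790.
The surplus seats go to P4, P3, P2.

P1=7; P2=10; P3=7; P4=10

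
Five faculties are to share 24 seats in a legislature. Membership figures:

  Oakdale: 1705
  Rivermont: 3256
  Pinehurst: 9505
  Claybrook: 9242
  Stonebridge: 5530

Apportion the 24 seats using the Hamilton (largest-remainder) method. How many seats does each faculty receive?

Oakdale 1; Rivermont 3; Pinehurst 8; Claybrook 8; Stonebridge 4

Standard divisor: 29238 ÷ 24 ≈ 1218.25.
Standard quotas: Oakdale 1.3995, Rivermont 2.6727, Pinehurst 7.8022, Claybrook 7.5863, Stonebridge 4.5393.
Lower quotas: Oakdale 1, Rivermont 2, Pinehurst 7, Claybrook 7, Stonebridge 4 (sum 21, leaving 3 seats).
Remainders in descending order: Pinehurst 0.8022, Rivermont 0.6727, Claybrook 0.5863, Stonebridge 0.5393, Oakdale 0.3995.
The surplus seats go to Pinehurst, Rivermont, Claybrook.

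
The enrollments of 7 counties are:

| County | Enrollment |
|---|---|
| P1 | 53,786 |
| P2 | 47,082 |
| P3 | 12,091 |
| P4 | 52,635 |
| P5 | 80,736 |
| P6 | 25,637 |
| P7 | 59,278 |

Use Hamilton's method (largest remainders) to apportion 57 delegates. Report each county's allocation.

Standard divisor: 331245 ÷ 57 ≈ 5811.316.
Standard quotas: P1 9.2554, P2 8.1018, P3 2.0806, P4 9.0573, P5 13.8929, P6 4.4116, P7 10.2004.
Lower quotas: P1 9, P2 8, P3 2, P4 9, P5 13, P6 4, P7 10 (sum 55, leaving 2 seats).
Remainders in descending order: P5 0.8929, P6 0.4116, P1 0.2554, P7 0.2004, P2 0.1018, P3 0.0806, P4 0.0573.
Largest remainders: P5, P6 receive the extra seats.

P1=9; P2=8; P3=2; P4=9; P5=14; P6=5; P7=10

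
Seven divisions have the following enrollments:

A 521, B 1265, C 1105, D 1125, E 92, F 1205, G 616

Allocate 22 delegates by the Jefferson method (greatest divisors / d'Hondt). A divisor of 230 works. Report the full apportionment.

With modified divisor 230: modified quotas A 2.265, B 5.500, C 4.804, D 4.891, E 0.400, F 5.239, G 2.678.
Rounding down: A 2, B 5, C 4, D 4, E 0, F 5, G 2 (total 22).

A 2; B 5; C 4; D 4; E 0; F 5; G 2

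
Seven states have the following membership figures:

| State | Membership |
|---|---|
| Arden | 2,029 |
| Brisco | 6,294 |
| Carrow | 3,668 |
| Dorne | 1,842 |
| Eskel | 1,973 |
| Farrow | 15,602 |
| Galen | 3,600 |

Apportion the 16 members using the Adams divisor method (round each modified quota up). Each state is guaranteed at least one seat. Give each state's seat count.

Standard divisor 35008/16 ≈ 2188; standard quotas: Arden 0.927, Brisco 2.877, Carrow 1.676, Dorne 0.842, Eskel 0.902, Farrow 7.131, Galen 1.645.
Rounding up gives 1, 3, 2, 1, 1, 8, 2 = 18 seats, so the divisor must be adjusted.
With modified divisor 2900: modified quotas Arden 0.700, Brisco 2.170, Carrow 1.265, Dorne 0.635, Eskel 0.680, Farrow 5.380, Galen 1.241.
Rounding up: Arden 1, Brisco 3, Carrow 2, Dorne 1, Eskel 1, Farrow 6, Galen 2 (total 16).

Arden=1, Brisco=3, Carrow=2, Dorne=1, Eskel=1, Farrow=6, Galen=2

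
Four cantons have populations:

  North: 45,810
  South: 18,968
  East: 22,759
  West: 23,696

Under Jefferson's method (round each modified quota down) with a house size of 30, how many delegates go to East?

6

Standard divisor 111233/30 ≈ 3707.767; standard quotas: North 12.355, South 5.116, East 6.138, West 6.391.
Rounding down gives 12, 5, 6, 6 = 29 seats, so the divisor must be adjusted.
With modified divisor 3500: modified quotas North 13.089, South 5.419, East 6.503, West 6.770.
Rounding down: North 13, South 5, East 6, West 6 (total 30).
East receives 6.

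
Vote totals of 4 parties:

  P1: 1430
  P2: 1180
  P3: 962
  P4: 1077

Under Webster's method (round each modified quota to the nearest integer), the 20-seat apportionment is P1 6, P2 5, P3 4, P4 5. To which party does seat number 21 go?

P1

Priority for the next seat is population ÷ (current seats + 0.5).
Priorities: P1 220.000, P2 214.545, P3 213.778, P4 195.818.
Highest priority: P1.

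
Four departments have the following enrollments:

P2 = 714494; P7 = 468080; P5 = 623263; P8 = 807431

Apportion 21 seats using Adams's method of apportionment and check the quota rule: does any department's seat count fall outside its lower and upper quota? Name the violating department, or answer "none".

none

Standard quotas: P2 5.742, P7 3.761, P5 5.008, P8 6.488.
Adams allocation: P2 6, P7 4, P5 5, P8 6.
Every allocation lies between the lower and upper quota.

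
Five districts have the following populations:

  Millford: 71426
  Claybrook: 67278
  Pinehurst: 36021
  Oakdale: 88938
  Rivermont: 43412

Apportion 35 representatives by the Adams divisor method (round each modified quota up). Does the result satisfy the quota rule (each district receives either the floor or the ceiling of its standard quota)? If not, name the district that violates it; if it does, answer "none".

Standard quotas: Millford 8.141, Claybrook 7.668, Pinehurst 4.106, Oakdale 10.137, Rivermont 4.948.
Adams allocation: Millford 8, Claybrook 8, Pinehurst 4, Oakdale 10, Rivermont 5.
Every allocation lies between the lower and upper quota.

none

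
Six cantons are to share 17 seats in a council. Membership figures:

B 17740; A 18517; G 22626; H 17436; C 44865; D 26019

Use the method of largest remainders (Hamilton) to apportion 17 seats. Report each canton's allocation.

B: 2; A: 2; G: 3; H: 2; C: 5; D: 3

Total 147203; standard divisor 147203/17 = 8659.
Standard quotas: B 2.0487, A 2.1385, G 2.6130, H 2.0136, C 5.1813, D 3.0049.
Lower quotas: B 2, A 2, G 2, H 2, C 5, D 3 (sum 16, leaving 1 seat).
Remainders in descending order: G 0.6130, C 0.1813, A 0.1385, B 0.0487, H 0.0136, D 0.0049.
The surplus seat goes to G.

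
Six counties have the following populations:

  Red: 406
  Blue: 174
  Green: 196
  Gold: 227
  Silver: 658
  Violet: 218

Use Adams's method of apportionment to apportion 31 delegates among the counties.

Standard divisor 1879/31 ≈ 60.613; standard quotas: Red 6.698, Blue 2.871, Green 3.234, Gold 3.745, Silver 10.856, Violet 3.597.
Rounding up gives 7, 3, 4, 4, 11, 4 = 33 seats, so the divisor must be adjusted.
With modified divisor 67: modified quotas Red 6.060, Blue 2.597, Green 2.925, Gold 3.388, Silver 9.821, Violet 3.254.
Rounding up: Red 7, Blue 3, Green 3, Gold 4, Silver 10, Violet 4 (total 31).

Red: 7; Blue: 3; Green: 3; Gold: 4; Silver: 10; Violet: 4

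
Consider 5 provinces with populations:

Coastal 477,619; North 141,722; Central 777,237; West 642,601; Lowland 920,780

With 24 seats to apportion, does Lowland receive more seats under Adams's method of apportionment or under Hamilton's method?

Hamilton

Adams: Coastal 4, North 2, Central 6, West 5, Lowland 7.
Hamilton: Coastal 4, North 1, Central 6, West 5, Lowland 8.
Lowland gets 7 under Adams and 8 under Hamilton.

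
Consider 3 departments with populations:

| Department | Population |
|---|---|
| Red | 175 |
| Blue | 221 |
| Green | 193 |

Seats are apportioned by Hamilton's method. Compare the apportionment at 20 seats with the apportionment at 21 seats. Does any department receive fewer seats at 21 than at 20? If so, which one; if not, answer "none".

none

At 20 seats: Red 6, Blue 7, Green 7.
At 21 seats: Red 6, Blue 8, Green 7.
No department's allocation decreased.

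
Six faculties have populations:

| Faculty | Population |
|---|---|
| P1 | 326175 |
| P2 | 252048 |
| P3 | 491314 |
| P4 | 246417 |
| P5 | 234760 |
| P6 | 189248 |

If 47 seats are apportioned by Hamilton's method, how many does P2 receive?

7

Total 1739962; standard divisor 1739962/47 ≈ 37020.468.
Standard quotas: P1 8.8107, P2 6.8083, P3 13.2714, P4 6.6562, P5 6.3414, P6 5.1120.
Lower quotas: P1 8, P2 6, P3 13, P4 6, P5 6, P6 5 (sum 44, leaving 3 seats).
Remainders in descending order: P1 0.8107, P2 0.8083, P4 0.6562, P5 0.3414, P3 0.2714, P6 0.1120.
Largest remainders: P1, P2, P4 receive the extra seats.
P2 receives 7.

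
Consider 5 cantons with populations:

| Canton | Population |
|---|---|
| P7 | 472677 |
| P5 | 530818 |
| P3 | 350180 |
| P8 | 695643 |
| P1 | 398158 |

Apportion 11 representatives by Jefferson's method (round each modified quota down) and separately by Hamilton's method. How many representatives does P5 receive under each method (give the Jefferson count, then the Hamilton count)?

3 and 2

Jefferson: P7 2, P5 3, P3 1, P8 3, P1 2.
Hamilton: P7 2, P5 2, P3 2, P8 3, P1 2.
P5 gets 3 under Jefferson and 2 under Hamilton.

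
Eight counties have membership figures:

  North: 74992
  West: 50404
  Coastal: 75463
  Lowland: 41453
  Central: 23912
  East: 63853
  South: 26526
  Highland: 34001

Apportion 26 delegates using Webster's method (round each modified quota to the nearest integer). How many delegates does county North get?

5

Standard divisor 390604/26 ≈ 15023.231; standard quotas: North 4.992, West 3.355, Coastal 5.023, Lowland 2.759, Central 1.592, East 4.250, South 1.766, Highland 2.263.
Rounding to the nearest integer gives North 5, West 3, Coastal 5, Lowland 3, Central 2, East 4, South 2, Highland 2 — total 26, matching the house size, so no adjustment is needed.
North receives 5.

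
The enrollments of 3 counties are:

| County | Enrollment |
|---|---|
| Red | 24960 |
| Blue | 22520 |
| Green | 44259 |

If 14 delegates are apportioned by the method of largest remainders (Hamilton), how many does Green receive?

Standard divisor: 91739 ÷ 14 ≈ 6552.786.
Standard quotas: Red 3.8091, Blue 3.4367, Green 6.7542.
Lower quotas: Red 3, Blue 3, Green 6 (sum 12, leaving 2 seats).
Remainders in descending order: Red 0.8091, Green 0.7542, Blue 0.4367.
The surplus seats go to Red, Green.
Green receives 7.

7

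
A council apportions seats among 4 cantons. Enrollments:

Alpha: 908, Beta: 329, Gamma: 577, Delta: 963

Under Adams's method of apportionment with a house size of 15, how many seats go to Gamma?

3

Standard divisor 2777/15 ≈ 185.133; standard quotas: Alpha 4.905, Beta 1.777, Gamma 3.117, Delta 5.202.
Rounding up gives 5, 2, 4, 6 = 17 seats, so the divisor must be adjusted.
With modified divisor 200: modified quotas Alpha 4.540, Beta 1.645, Gamma 2.885, Delta 4.815.
Rounding up: Alpha 5, Beta 2, Gamma 3, Delta 5 (total 15).
Gamma receives 3.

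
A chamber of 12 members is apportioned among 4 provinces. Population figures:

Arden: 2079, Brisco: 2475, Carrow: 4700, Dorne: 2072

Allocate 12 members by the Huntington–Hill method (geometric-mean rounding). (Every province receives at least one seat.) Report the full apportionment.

With divisor 934: modified quotas Arden 2.226, Brisco 2.650, Carrow 5.032, Dorne 2.218.
Geometric-mean thresholds: Arden √(2·3)=2.449, Brisco √(2·3)=2.449, Carrow √(5·6)=5.477, Dorne √(2·3)=2.449.
Each quota rounded against its threshold gives Arden 2, Brisco 3, Carrow 5, Dorne 2 (total 12).

Arden: 2, Brisco: 3, Carrow: 5, Dorne: 2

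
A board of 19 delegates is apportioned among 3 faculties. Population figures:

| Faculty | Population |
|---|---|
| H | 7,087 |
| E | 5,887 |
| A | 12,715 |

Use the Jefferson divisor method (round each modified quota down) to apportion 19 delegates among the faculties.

H 5; E 4; A 10

Standard divisor 25689/19 ≈ 1352.053; standard quotas: H 5.242, E 4.354, A 9.404.
Rounding down gives 5, 4, 9 = 18 seats, so the divisor must be adjusted.
With modified divisor 1200: modified quotas H 5.906, E 4.906, A 10.596.
Rounding down: H 5, E 4, A 10 (total 19).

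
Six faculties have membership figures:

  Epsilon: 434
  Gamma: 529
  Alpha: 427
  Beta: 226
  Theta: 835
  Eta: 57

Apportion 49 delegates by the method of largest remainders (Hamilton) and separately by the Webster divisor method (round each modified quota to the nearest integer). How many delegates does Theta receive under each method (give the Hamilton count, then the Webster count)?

Hamilton: Epsilon 9, Gamma 10, Alpha 8, Beta 5, Theta 16, Eta 1.
Webster: Epsilon 9, Gamma 10, Alpha 8, Beta 4, Theta 17, Eta 1.
Theta gets 16 under Hamilton and 17 under Webster.

16 and 17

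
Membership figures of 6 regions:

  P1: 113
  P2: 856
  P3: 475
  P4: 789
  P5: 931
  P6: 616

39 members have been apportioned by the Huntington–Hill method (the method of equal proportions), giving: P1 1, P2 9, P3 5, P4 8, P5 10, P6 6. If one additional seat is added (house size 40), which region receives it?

P6

Priority for the next seat is population ÷ (√(s·(s+1))).
Priorities: P1 79.903, P2 90.230, P3 86.723, P4 92.985, P5 88.767, P6 95.051.
Highest priority: P6.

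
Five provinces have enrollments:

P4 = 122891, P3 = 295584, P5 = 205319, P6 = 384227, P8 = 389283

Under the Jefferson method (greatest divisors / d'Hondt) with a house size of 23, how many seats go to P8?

7

Standard divisor 1397304/23 ≈ 60752.348; standard quotas: P4 2.023, P3 4.865, P5 3.380, P6 6.324, P8 6.408.
Rounding down gives 2, 4, 3, 6, 6 = 21 seats, so the divisor must be adjusted.
With modified divisor 55300: modified quotas P4 2.222, P3 5.345, P5 3.713, P6 6.948, P8 7.039.
Rounding down: P4 2, P3 5, P5 3, P6 6, P8 7 (total 23).
P8 receives 7.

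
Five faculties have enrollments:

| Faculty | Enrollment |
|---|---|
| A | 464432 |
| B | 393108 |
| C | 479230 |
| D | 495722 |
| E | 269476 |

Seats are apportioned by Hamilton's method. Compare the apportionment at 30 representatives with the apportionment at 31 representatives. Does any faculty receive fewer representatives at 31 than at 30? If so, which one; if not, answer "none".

none

At 30 seats: A 7, B 5, C 7, D 7, E 4.
At 31 seats: A 7, B 6, C 7, D 7, E 4.
No faculty's allocation decreased.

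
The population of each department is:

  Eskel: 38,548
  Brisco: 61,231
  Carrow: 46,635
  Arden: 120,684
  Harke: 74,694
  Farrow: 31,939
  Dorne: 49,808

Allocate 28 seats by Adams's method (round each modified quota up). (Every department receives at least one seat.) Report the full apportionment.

Eskel: 3, Brisco: 4, Carrow: 3, Arden: 8, Harke: 5, Farrow: 2, Dorne: 3

Standard divisor 423539/28 ≈ 15126.393; standard quotas: Eskel 2.548, Brisco 4.048, Carrow 3.083, Arden 7.978, Harke 4.938, Farrow 2.111, Dorne 3.293.
Rounding up gives 3, 5, 4, 8, 5, 3, 4 = 32 seats, so the divisor must be adjusted.
With modified divisor 16900: modified quotas Eskel 2.281, Brisco 3.623, Carrow 2.759, Arden 7.141, Harke 4.420, Farrow 1.890, Dorne 2.947.
Rounding up: Eskel 3, Brisco 4, Carrow 3, Arden 8, Harke 5, Farrow 2, Dorne 3 (total 28).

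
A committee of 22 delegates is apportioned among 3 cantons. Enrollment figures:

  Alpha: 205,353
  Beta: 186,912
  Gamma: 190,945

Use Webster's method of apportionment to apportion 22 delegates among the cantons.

Standard divisor 583210/22 ≈ 26509.545; standard quotas: Alpha 7.746, Beta 7.051, Gamma 7.203.
Rounding to the nearest integer gives Alpha 8, Beta 7, Gamma 7 — total 22, matching the house size, so no adjustment is needed.

Alpha: 8, Beta: 7, Gamma: 7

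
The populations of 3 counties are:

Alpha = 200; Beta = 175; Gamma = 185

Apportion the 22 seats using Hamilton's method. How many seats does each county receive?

Total 560; standard divisor 560/22 ≈ 25.455.
Standard quotas: Alpha 7.857, Beta 6.875, Gamma 7.268.
Lower quotas: Alpha 7, Beta 6, Gamma 7 (sum 20, leaving 2 seats).
Remainders in descending order: Beta 0.875, Alpha 0.857, Gamma 0.268.
Largest remainders: Beta, Alpha receive the extra seats.

Alpha 8, Beta 7, Gamma 7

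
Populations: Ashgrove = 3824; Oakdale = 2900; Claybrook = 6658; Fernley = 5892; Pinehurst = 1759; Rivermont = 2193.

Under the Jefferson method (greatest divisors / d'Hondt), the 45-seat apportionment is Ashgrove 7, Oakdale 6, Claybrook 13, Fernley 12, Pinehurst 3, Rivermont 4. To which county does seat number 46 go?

Ashgrove

Priority for the next seat is population ÷ (current seats + 1).
Priorities: Ashgrove 478.000, Oakdale 414.286, Claybrook 475.571, Fernley 453.231, Pinehurst 439.750, Rivermont 438.600.
Highest priority: Ashgrove.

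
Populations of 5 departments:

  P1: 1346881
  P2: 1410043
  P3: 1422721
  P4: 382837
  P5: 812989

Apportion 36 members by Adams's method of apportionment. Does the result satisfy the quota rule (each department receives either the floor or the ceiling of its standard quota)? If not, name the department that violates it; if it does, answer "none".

none

Standard quotas: P1 9.020, P2 9.443, P3 9.528, P4 2.564, P5 5.445.
Adams allocation: P1 9, P2 9, P3 9, P4 3, P5 6.
Every allocation lies between the lower and upper quota.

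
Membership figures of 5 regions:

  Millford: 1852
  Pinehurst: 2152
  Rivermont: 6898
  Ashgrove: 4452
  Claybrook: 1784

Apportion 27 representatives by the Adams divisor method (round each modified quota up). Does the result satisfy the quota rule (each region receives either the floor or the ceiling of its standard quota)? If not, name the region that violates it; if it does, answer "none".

Standard quotas: Millford 2.918, Pinehurst 3.390, Rivermont 10.867, Ashgrove 7.014, Claybrook 2.811.
Adams allocation: Millford 3, Pinehurst 4, Rivermont 10, Ashgrove 7, Claybrook 3.
Every allocation lies between the lower and upper quota.

none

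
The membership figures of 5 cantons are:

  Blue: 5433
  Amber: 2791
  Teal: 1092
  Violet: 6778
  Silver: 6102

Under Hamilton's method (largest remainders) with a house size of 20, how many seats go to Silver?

5

Standard divisor: 22196 ÷ 20 ≈ 1109.8.
Standard quotas: Blue 4.8955, Amber 2.5149, Teal 0.9840, Violet 6.1074, Silver 5.4983.
Lower quotas: Blue 4, Amber 2, Teal 0, Violet 6, Silver 5 (sum 17, leaving 3 seats).
Remainders in descending order: Teal 0.9840, Blue 0.8955, Amber 0.5149, Silver 0.4983, Violet 0.1074.
Largest remainders: Teal, Blue, Amber receive the extra seats.
Silver receives 5.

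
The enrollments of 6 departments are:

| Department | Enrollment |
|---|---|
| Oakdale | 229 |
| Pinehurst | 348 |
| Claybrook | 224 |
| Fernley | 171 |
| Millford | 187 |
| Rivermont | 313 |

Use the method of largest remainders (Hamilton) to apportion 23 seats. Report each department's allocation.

Standard divisor: 1472 ÷ 23 = 64.
Standard quotas: Oakdale 3.578, Pinehurst 5.438, Claybrook 3.500, Fernley 2.672, Millford 2.922, Rivermont 4.891.
Lower quotas: Oakdale 3, Pinehurst 5, Claybrook 3, Fernley 2, Millford 2, Rivermont 4 (sum 19, leaving 4 seats).
Remainders in descending order: Millford 0.922, Rivermont 0.891, Fernley 0.672, Oakdale 0.578, Claybrook 0.500, Pinehurst 0.438.
The surplus seats go to Millford, Rivermont, Fernley, Oakdale.

Oakdale: 4; Pinehurst: 5; Claybrook: 3; Fernley: 3; Millford: 3; Rivermont: 5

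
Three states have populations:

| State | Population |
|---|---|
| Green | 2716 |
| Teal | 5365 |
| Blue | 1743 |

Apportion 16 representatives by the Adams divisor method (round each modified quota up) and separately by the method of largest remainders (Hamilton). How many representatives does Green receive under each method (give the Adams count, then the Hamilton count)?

5 and 4

Adams: Green 5, Teal 8, Blue 3.
Hamilton: Green 4, Teal 9, Blue 3.
Green gets 5 under Adams and 4 under Hamilton.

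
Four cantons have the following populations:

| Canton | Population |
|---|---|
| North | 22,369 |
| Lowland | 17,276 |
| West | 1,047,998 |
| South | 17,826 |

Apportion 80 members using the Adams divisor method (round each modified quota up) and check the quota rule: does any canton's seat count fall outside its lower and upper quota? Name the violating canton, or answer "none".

West

Standard quotas: North 1.619, Lowland 1.250, West 75.841, South 1.290.
Adams allocation: North 2, Lowland 2, West 74, South 2.
West has quota 75.841 (lower 75, upper 76) but receives 74 — outside the quota interval.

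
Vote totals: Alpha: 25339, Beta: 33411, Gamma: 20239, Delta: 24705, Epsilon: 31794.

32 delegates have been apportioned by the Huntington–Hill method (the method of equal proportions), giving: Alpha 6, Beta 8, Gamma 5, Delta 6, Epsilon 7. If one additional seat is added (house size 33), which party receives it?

Priority for the next seat is population ÷ (√(s·(s+1))).
Priorities: Alpha 3909.893, Beta 3937.524, Gamma 3695.119, Delta 3812.064, Epsilon 4248.652.
Highest priority: Epsilon.

Epsilon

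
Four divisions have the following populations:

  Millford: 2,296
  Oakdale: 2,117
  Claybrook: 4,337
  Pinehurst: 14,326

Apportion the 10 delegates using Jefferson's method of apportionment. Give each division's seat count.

Standard divisor 23076/10 ≈ 2307.6; standard quotas: Millford 0.995, Oakdale 0.917, Claybrook 1.879, Pinehurst 6.208.
Rounding down gives 0, 0, 1, 6 = 7 seats, so the divisor must be adjusted.
With modified divisor 2067.7: modified quotas Millford 1.110, Oakdale 1.024, Claybrook 2.097, Pinehurst 6.928.
Rounding down: Millford 1, Oakdale 1, Claybrook 2, Pinehurst 6 (total 10).

Millford=1; Oakdale=1; Claybrook=2; Pinehurst=6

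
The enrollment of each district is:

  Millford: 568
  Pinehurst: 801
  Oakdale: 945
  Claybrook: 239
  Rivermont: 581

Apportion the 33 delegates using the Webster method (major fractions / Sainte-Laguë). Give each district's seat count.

Millford=6; Pinehurst=8; Oakdale=10; Claybrook=3; Rivermont=6

Standard divisor 3134/33 ≈ 94.97; standard quotas: Millford 5.981, Pinehurst 8.434, Oakdale 9.951, Claybrook 2.517, Rivermont 6.118.
Rounding to the nearest integer gives Millford 6, Pinehurst 8, Oakdale 10, Claybrook 3, Rivermont 6 — total 33, matching the house size, so no adjustment is needed.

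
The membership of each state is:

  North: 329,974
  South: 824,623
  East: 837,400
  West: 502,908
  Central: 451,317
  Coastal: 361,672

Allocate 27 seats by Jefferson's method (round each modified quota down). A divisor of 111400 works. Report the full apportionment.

North: 2, South: 7, East: 7, West: 4, Central: 4, Coastal: 3

With modified divisor 111400: modified quotas North 2.962, South 7.402, East 7.517, West 4.514, Central 4.051, Coastal 3.247.
Rounding down: North 2, South 7, East 7, West 4, Central 4, Coastal 3 (total 27).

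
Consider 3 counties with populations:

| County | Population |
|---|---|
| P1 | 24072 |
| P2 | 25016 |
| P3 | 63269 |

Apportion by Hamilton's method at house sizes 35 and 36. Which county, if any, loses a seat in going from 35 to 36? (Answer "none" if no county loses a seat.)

At 35 seats: P1 7, P2 8, P3 20.
At 36 seats: P1 8, P2 8, P3 20.
No county's allocation decreased.

none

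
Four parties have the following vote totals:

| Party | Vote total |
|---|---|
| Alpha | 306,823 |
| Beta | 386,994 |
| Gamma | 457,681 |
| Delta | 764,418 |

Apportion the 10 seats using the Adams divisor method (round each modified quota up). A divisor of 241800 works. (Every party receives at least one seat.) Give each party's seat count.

Alpha=2, Beta=2, Gamma=2, Delta=4

With modified divisor 241800: modified quotas Alpha 1.269, Beta 1.600, Gamma 1.893, Delta 3.161.
Rounding up: Alpha 2, Beta 2, Gamma 2, Delta 4 (total 10).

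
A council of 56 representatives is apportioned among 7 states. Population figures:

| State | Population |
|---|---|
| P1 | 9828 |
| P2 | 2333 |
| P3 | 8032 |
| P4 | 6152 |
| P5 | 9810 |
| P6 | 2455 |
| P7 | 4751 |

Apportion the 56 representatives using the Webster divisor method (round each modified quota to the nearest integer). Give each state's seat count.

Standard divisor 43361/56 ≈ 774.304; standard quotas: P1 12.693, P2 3.013, P3 10.373, P4 7.945, P5 12.669, P6 3.171, P7 6.136.
Rounding to the nearest integer gives P1 13, P2 3, P3 10, P4 8, P5 13, P6 3, P7 6 — total 56, matching the house size, so no adjustment is needed.

P1 13, P2 3, P3 10, P4 8, P5 13, P6 3, P7 6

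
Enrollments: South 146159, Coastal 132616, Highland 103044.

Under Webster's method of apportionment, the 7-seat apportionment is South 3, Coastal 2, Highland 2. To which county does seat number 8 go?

Coastal

Priority for the next seat is population ÷ (current seats + 0.5).
Priorities: South 41759.714, Coastal 53046.400, Highland 41217.600.
Highest priority: Coastal.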